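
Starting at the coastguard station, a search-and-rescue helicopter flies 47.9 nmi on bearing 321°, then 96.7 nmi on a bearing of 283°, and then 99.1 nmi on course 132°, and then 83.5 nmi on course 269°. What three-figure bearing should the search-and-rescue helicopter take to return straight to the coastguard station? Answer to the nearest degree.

086°

Leg 1 (321°, 47.9 nmi): east 47.9 sin 321° = -30.14, north 47.9 cos 321° = 37.23
Leg 2 (283°, 96.7 nmi): east 96.7 sin 283° = -94.22, north 96.7 cos 283° = 21.75
Leg 3 (132°, 99.1 nmi): east 99.1 sin 132° = 73.65, north 99.1 cos 132° = -66.31
Leg 4 (269°, 83.5 nmi): east 83.5 sin 269° = -83.49, north 83.5 cos 269° = -1.46
Net displacement: -134.21 east, -8.79 north. Direction back to start is (134.21, 8.79): bearing = atan2(134.21, 8.79) mod 360° = 86.25° ≈ 086°.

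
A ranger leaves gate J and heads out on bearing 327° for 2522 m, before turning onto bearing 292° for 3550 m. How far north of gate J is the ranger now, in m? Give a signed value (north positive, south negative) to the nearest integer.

Leg 1 (327°, 2522 m): east 2522 sin 327° = -1373.58, north 2522 cos 327° = 2115.13
Leg 2 (292°, 3550 m): east 3550 sin 292° = -3291.50, north 3550 cos 292° = 1329.85
Net north component: 3444.98 m.

3445 m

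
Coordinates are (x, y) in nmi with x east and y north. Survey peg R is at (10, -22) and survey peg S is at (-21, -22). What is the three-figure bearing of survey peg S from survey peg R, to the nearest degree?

Δeast = -21 − 10 = -31.00; Δnorth = -22 − -22 = 0.00.
Bearing = atan2(Δeast, Δnorth) mod 360° = 270.00° ≈ 270°.

270°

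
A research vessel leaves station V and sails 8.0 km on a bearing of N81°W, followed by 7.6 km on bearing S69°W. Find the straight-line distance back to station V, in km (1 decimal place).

15.1 km

Leg 1 (N81°W, 8.0 km): east 8.0 sin 279° = -7.90, north 8.0 cos 279° = 1.25
Leg 2 (S69°W, 7.6 km): east 7.6 sin 249° = -7.10, north 7.6 cos 249° = -2.72
Net: -15.00 east, -1.47 north. Distance = √((-15.00)² + (-1.47)²) = 15.069 km.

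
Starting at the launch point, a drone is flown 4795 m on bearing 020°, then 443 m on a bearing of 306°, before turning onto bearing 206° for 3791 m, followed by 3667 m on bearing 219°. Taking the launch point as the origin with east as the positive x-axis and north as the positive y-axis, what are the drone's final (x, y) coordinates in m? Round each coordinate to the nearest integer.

(-2688, -1491)

Leg 1 (020°, 4795 m): east 4795 sin 20° = 1639.99, north 4795 cos 20° = 4505.83
Leg 2 (306°, 443 m): east 443 sin 306° = -358.39, north 443 cos 306° = 260.39
Leg 3 (206°, 3791 m): east 3791 sin 206° = -1661.87, north 3791 cos 206° = -3407.33
Leg 4 (219°, 3667 m): east 3667 sin 219° = -2307.72, north 3667 cos 219° = -2849.79
Summing: -2687.99 m east, -1490.91 m north → (-2688, -1491).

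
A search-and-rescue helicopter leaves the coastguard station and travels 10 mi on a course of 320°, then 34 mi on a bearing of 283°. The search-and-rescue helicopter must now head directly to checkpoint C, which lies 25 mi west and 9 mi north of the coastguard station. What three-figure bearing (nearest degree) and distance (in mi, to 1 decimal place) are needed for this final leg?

Leg 1 (320°, 10 mi): east 10 sin 320° = -6.43, north 10 cos 320° = 7.66
Leg 2 (283°, 34 mi): east 34 sin 283° = -33.13, north 34 cos 283° = 7.65
Current position: (-39.56, 15.31). Target: (-25, 9). Remaining: Δeast = 14.56, Δnorth = -6.31.
Bearing = atan2(14.56, -6.31) mod 360° = 113.43°; distance = √((14.56)² + (-6.31)²) = 15.865 mi.

113°, 15.9 mi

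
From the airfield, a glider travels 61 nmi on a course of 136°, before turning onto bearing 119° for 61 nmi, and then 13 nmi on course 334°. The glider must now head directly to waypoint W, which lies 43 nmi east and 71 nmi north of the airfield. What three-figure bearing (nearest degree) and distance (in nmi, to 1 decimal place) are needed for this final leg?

340°, 140.9 nmi

Leg 1 (136°, 61 nmi): east 61 sin 136° = 42.37, north 61 cos 136° = -43.88
Leg 2 (119°, 61 nmi): east 61 sin 119° = 53.35, north 61 cos 119° = -29.57
Leg 3 (334°, 13 nmi): east 13 sin 334° = -5.70, north 13 cos 334° = 11.68
Current position: (90.03, -61.77). Target: (43, 71). Remaining: Δeast = -47.03, Δnorth = 132.77.
Bearing = atan2(-47.03, 132.77) mod 360° = 340.50°; distance = √((-47.03)² + (132.77)²) = 140.851 nmi.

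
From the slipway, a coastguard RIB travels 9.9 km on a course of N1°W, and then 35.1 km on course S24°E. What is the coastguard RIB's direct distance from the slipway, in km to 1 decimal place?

Leg 1 (N1°W, 9.9 km): east 9.9 sin 359° = -0.17, north 9.9 cos 359° = 9.90
Leg 2 (S24°E, 35.1 km): east 35.1 sin 156° = 14.28, north 35.1 cos 156° = -32.07
Net: 14.10 east, -22.17 north. Distance = √((14.10)² + (-22.17)²) = 26.273 km.

26.3 km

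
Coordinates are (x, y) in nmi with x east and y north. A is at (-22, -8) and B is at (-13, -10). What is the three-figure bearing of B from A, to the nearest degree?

103°

Δeast = -13 − -22 = 9.00; Δnorth = -10 − -8 = -2.00.
Bearing = atan2(Δeast, Δnorth) mod 360° = 102.53° ≈ 103°.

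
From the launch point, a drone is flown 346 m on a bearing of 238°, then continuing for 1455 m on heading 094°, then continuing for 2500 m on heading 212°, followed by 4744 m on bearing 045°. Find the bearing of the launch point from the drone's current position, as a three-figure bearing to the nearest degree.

253°

Leg 1 (238°, 346 m): east 346 sin 238° = -293.42, north 346 cos 238° = -183.35
Leg 2 (094°, 1455 m): east 1455 sin 94° = 1451.46, north 1455 cos 94° = -101.50
Leg 3 (212°, 2500 m): east 2500 sin 212° = -1324.80, north 2500 cos 212° = -2120.12
Leg 4 (045°, 4744 m): east 4744 sin 45° = 3354.51, north 4744 cos 45° = 3354.51
Net displacement: 3187.75 east, 949.55 north. Direction back to start is (-3187.75, -949.55): bearing = atan2(-3187.75, -949.55) mod 360° = 253.41° ≈ 253°.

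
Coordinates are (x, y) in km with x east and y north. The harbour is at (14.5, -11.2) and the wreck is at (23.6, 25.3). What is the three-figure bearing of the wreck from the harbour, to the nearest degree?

Δeast = 23.6 − 14.5 = 9.10; Δnorth = 25.3 − -11.2 = 36.50.
Bearing = atan2(Δeast, Δnorth) mod 360° = 14.00° ≈ 014°.

014°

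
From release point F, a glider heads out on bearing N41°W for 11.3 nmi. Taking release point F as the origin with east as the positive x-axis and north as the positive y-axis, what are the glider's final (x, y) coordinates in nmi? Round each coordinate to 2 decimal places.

Leg 1 (N41°W, 11.3 nmi): east 11.3 sin 319° = -7.41, north 11.3 cos 319° = 8.53
Summing: -7.41 nmi east, 8.53 nmi north → (-7.41, 8.53).

(-7.41, 8.53)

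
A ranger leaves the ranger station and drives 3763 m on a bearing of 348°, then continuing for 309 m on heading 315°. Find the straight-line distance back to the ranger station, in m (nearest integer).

Leg 1 (348°, 3763 m): east 3763 sin 348° = -782.37, north 3763 cos 348° = 3680.77
Leg 2 (315°, 309 m): east 309 sin 315° = -218.50, north 309 cos 315° = 218.50
Net: -1000.87 east, 3899.27 north. Distance = √((-1000.87)² + (3899.27)²) = 4025.669 m.

4026 m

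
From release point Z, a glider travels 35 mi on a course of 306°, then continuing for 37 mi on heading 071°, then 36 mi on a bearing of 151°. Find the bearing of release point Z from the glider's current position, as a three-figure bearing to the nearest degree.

Leg 1 (306°, 35 mi): east 35 sin 306° = -28.32, north 35 cos 306° = 20.57
Leg 2 (071°, 37 mi): east 37 sin 71° = 34.98, north 37 cos 71° = 12.05
Leg 3 (151°, 36 mi): east 36 sin 151° = 17.45, north 36 cos 151° = -31.49
Net displacement: 24.12 east, 1.13 north. Direction back to start is (-24.12, -1.13): bearing = atan2(-24.12, -1.13) mod 360° = 267.31° ≈ 267°.

267°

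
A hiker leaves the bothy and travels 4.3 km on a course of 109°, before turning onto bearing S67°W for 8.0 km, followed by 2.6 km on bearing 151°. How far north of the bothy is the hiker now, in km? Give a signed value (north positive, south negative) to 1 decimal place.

Leg 1 (109°, 4.3 km): east 4.3 sin 109° = 4.07, north 4.3 cos 109° = -1.40
Leg 2 (S67°W, 8.0 km): east 8.0 sin 247° = -7.36, north 8.0 cos 247° = -3.13
Leg 3 (151°, 2.6 km): east 2.6 sin 151° = 1.26, north 2.6 cos 151° = -2.27
Net north component: -6.80 km.

-6.8 km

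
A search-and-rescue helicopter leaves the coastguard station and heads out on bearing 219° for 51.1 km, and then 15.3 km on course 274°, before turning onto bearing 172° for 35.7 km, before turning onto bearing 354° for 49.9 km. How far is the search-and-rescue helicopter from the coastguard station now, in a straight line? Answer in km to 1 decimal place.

Leg 1 (219°, 51.1 km): east 51.1 sin 219° = -32.16, north 51.1 cos 219° = -39.71
Leg 2 (274°, 15.3 km): east 15.3 sin 274° = -15.26, north 15.3 cos 274° = 1.07
Leg 3 (172°, 35.7 km): east 35.7 sin 172° = 4.97, north 35.7 cos 172° = -35.35
Leg 4 (354°, 49.9 km): east 49.9 sin 354° = -5.22, north 49.9 cos 354° = 49.63
Net: -47.67 east, -24.37 north. Distance = √((-47.67)² + (-24.37)²) = 53.537 km.

53.5 km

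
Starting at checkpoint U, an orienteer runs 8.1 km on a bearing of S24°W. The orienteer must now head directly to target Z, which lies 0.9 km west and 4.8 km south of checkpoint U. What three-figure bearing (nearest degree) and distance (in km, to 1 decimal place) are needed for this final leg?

043°, 3.5 km

Leg 1 (S24°W, 8.1 km): east 8.1 sin 204° = -3.29, north 8.1 cos 204° = -7.40
Current position: (-3.29, -7.40). Target: (-0.9, -4.8). Remaining: Δeast = 2.39, Δnorth = 2.60.
Bearing = atan2(2.39, 2.60) mod 360° = 42.65°; distance = √((2.39)² + (2.60)²) = 3.534 km.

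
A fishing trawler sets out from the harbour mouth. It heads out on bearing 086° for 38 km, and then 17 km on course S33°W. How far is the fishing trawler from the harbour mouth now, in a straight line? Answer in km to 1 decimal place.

30.9 km

Leg 1 (086°, 38 km): east 38 sin 86° = 37.91, north 38 cos 86° = 2.65
Leg 2 (S33°W, 17 km): east 17 sin 213° = -9.26, north 17 cos 213° = -14.26
Net: 28.65 east, -11.61 north. Distance = √((28.65)² + (-11.61)²) = 30.910 km.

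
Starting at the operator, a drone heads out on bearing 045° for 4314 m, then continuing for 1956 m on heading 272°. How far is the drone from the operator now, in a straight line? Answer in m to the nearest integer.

3306 m

Leg 1 (045°, 4314 m): east 4314 sin 45° = 3050.46, north 4314 cos 45° = 3050.46
Leg 2 (272°, 1956 m): east 1956 sin 272° = -1954.81, north 1956 cos 272° = 68.26
Net: 1095.65 east, 3118.72 north. Distance = √((1095.65)² + (3118.72)²) = 3305.583 m.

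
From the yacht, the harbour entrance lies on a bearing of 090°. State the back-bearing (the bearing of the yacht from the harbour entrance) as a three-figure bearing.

Back-bearing = 090° + 180° = 270°.

270°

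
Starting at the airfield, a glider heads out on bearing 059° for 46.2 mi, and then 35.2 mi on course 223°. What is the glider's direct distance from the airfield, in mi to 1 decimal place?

15.7 mi

Leg 1 (059°, 46.2 mi): east 46.2 sin 59° = 39.60, north 46.2 cos 59° = 23.79
Leg 2 (223°, 35.2 mi): east 35.2 sin 223° = -24.01, north 35.2 cos 223° = -25.74
Net: 15.59 east, -1.95 north. Distance = √((15.59)² + (-1.95)²) = 15.716 mi.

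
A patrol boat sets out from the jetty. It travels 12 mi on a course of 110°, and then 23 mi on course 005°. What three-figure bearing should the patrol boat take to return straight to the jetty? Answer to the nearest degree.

215°

Leg 1 (110°, 12 mi): east 12 sin 110° = 11.28, north 12 cos 110° = -4.10
Leg 2 (005°, 23 mi): east 23 sin 5° = 2.00, north 23 cos 5° = 22.91
Net displacement: 13.28 east, 18.81 north. Direction back to start is (-13.28, -18.81): bearing = atan2(-13.28, -18.81) mod 360° = 215.23° ≈ 215°.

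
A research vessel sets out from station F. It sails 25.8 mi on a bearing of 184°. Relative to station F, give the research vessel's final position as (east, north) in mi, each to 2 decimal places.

Leg 1 (184°, 25.8 mi): east 25.8 sin 184° = -1.80, north 25.8 cos 184° = -25.74
Summing: -1.80 mi east, -25.74 mi north → (-1.80, -25.74).

(-1.80, -25.74)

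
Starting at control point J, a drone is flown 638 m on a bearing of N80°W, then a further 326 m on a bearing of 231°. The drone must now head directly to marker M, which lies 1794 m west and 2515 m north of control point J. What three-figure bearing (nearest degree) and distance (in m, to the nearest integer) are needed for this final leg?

Leg 1 (N80°W, 638 m): east 638 sin 280° = -628.31, north 638 cos 280° = 110.79
Leg 2 (231°, 326 m): east 326 sin 231° = -253.35, north 326 cos 231° = -205.16
Current position: (-881.66, -94.37). Target: (-1794, 2515). Remaining: Δeast = -912.34, Δnorth = 2609.37.
Bearing = atan2(-912.34, 2609.37) mod 360° = 340.73°; distance = √((-912.34)² + (2609.37)²) = 2764.270 m.

341°, 2764 m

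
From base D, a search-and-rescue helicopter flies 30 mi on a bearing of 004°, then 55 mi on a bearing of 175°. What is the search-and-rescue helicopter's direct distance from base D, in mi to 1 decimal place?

Leg 1 (004°, 30 mi): east 30 sin 4° = 2.09, north 30 cos 4° = 29.93
Leg 2 (175°, 55 mi): east 55 sin 175° = 4.79, north 55 cos 175° = -54.79
Net: 6.89 east, -24.86 north. Distance = √((6.89)² + (-24.86)²) = 25.800 mi.

25.8 mi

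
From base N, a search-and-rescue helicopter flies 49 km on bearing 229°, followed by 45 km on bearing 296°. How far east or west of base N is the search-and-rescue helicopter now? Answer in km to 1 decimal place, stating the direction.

Leg 1 (229°, 49 km): east 49 sin 229° = -36.98, north 49 cos 229° = -32.15
Leg 2 (296°, 45 km): east 45 sin 296° = -40.45, north 45 cos 296° = 19.73
Net east component: -77.43 km.

77.4 km west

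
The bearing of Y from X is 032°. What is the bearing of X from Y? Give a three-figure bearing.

212°

Back-bearing = 032° + 180° = 212°.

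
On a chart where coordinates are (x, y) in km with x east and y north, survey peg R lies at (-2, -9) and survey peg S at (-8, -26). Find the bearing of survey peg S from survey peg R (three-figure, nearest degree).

Δeast = -8 − -2 = -6.00; Δnorth = -26 − -9 = -17.00.
Bearing = atan2(Δeast, Δnorth) mod 360° = 199.44° ≈ 199°.

199°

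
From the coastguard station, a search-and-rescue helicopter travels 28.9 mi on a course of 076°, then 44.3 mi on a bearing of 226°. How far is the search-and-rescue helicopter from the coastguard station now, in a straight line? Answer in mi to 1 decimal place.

24.1 mi

Leg 1 (076°, 28.9 mi): east 28.9 sin 76° = 28.04, north 28.9 cos 76° = 6.99
Leg 2 (226°, 44.3 mi): east 44.3 sin 226° = -31.87, north 44.3 cos 226° = -30.77
Net: -3.83 east, -23.78 north. Distance = √((-3.83)² + (-23.78)²) = 24.087 mi.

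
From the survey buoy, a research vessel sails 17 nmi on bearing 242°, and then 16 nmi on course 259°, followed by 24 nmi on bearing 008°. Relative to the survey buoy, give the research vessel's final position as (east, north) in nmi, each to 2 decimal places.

Leg 1 (242°, 17 nmi): east 17 sin 242° = -15.01, north 17 cos 242° = -7.98
Leg 2 (259°, 16 nmi): east 16 sin 259° = -15.71, north 16 cos 259° = -3.05
Leg 3 (008°, 24 nmi): east 24 sin 8° = 3.34, north 24 cos 8° = 23.77
Summing: -27.38 nmi east, 12.73 nmi north → (-27.38, 12.73).

(-27.38, 12.73)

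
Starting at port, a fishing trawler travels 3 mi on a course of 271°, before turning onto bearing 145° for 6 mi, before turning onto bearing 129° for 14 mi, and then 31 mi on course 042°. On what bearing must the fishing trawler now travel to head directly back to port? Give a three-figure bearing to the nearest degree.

254°

Leg 1 (271°, 3 mi): east 3 sin 271° = -3.00, north 3 cos 271° = 0.05
Leg 2 (145°, 6 mi): east 6 sin 145° = 3.44, north 6 cos 145° = -4.91
Leg 3 (129°, 14 mi): east 14 sin 129° = 10.88, north 14 cos 129° = -8.81
Leg 4 (042°, 31 mi): east 31 sin 42° = 20.74, north 31 cos 42° = 23.04
Net displacement: 32.07 east, 9.36 north. Direction back to start is (-32.07, -9.36): bearing = atan2(-32.07, -9.36) mod 360° = 253.72° ≈ 254°.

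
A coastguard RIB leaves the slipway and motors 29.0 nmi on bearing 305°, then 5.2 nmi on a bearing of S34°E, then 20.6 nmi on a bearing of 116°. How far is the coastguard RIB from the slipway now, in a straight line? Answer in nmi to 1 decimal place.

Leg 1 (305°, 29.0 nmi): east 29.0 sin 305° = -23.76, north 29.0 cos 305° = 16.63
Leg 2 (S34°E, 5.2 nmi): east 5.2 sin 146° = 2.91, north 5.2 cos 146° = -4.31
Leg 3 (116°, 20.6 nmi): east 20.6 sin 116° = 18.52, north 20.6 cos 116° = -9.03
Net: -2.33 east, 3.29 north. Distance = √((-2.33)² + (3.29)²) = 4.035 nmi.

4.0 nmi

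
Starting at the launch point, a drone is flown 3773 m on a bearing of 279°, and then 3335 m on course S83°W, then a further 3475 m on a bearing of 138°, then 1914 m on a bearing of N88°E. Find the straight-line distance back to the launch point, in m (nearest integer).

3643 m

Leg 1 (279°, 3773 m): east 3773 sin 279° = -3726.55, north 3773 cos 279° = 590.23
Leg 2 (S83°W, 3335 m): east 3335 sin 263° = -3310.14, north 3335 cos 263° = -406.43
Leg 3 (138°, 3475 m): east 3475 sin 138° = 2325.23, north 3475 cos 138° = -2582.43
Leg 4 (N88°E, 1914 m): east 1914 sin 88° = 1912.83, north 1914 cos 88° = 66.80
Net: -2798.63 east, -2331.84 north. Distance = √((-2798.63)² + (-2331.84)²) = 3642.771 m.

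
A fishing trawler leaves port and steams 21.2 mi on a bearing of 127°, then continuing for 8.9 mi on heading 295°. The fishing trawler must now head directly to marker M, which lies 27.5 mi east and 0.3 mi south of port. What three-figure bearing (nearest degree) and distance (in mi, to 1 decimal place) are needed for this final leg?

Leg 1 (127°, 21.2 mi): east 21.2 sin 127° = 16.93, north 21.2 cos 127° = -12.76
Leg 2 (295°, 8.9 mi): east 8.9 sin 295° = -8.07, north 8.9 cos 295° = 3.76
Current position: (8.86, -9.00). Target: (27.5, -0.3). Remaining: Δeast = 18.64, Δnorth = 8.70.
Bearing = atan2(18.64, 8.70) mod 360° = 64.98°; distance = √((18.64)² + (8.70)²) = 20.565 mi.

065°, 20.6 mi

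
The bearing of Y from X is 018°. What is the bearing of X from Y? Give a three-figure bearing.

198°

Back-bearing = 018° + 180° = 198°.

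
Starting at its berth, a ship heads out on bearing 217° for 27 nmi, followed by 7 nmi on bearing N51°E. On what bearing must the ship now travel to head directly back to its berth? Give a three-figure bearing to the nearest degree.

Leg 1 (217°, 27 nmi): east 27 sin 217° = -16.25, north 27 cos 217° = -21.56
Leg 2 (N51°E, 7 nmi): east 7 sin 51° = 5.44, north 7 cos 51° = 4.41
Net displacement: -10.81 east, -17.16 north. Direction back to start is (10.81, 17.16): bearing = atan2(10.81, 17.16) mod 360° = 32.21° ≈ 032°.

032°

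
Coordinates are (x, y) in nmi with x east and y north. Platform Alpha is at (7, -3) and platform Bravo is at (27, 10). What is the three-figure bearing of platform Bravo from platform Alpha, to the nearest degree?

Δeast = 27 − 7 = 20.00; Δnorth = 10 − -3 = 13.00.
Bearing = atan2(Δeast, Δnorth) mod 360° = 56.98° ≈ 057°.

057°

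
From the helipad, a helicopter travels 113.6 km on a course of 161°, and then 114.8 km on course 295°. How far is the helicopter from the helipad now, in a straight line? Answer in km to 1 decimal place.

89.2 km

Leg 1 (161°, 113.6 km): east 113.6 sin 161° = 36.98, north 113.6 cos 161° = -107.41
Leg 2 (295°, 114.8 km): east 114.8 sin 295° = -104.04, north 114.8 cos 295° = 48.52
Net: -67.06 east, -58.89 north. Distance = √((-67.06)² + (-58.89)²) = 89.250 km.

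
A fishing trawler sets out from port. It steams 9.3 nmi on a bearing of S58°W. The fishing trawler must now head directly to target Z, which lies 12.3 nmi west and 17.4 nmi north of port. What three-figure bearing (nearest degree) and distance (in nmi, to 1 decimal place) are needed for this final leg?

Leg 1 (S58°W, 9.3 nmi): east 9.3 sin 238° = -7.89, north 9.3 cos 238° = -4.93
Current position: (-7.89, -4.93). Target: (-12.3, 17.4). Remaining: Δeast = -4.41, Δnorth = 22.33.
Bearing = atan2(-4.41, 22.33) mod 360° = 348.82°; distance = √((-4.41)² + (22.33)²) = 22.760 nmi.

349°, 22.8 nmi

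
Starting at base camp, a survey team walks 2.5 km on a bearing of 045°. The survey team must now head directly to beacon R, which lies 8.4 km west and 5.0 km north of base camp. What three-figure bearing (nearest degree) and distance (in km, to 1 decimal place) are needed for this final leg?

288°, 10.7 km

Leg 1 (045°, 2.5 km): east 2.5 sin 45° = 1.77, north 2.5 cos 45° = 1.77
Current position: (1.77, 1.77). Target: (-8.4, 5.0). Remaining: Δeast = -10.17, Δnorth = 3.23.
Bearing = atan2(-10.17, 3.23) mod 360° = 287.63°; distance = √((-10.17)² + (3.23)²) = 10.669 km.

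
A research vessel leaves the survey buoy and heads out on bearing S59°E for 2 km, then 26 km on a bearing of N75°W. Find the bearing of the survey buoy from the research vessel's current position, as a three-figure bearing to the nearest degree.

104°

Leg 1 (S59°E, 2 km): east 2 sin 121° = 1.71, north 2 cos 121° = -1.03
Leg 2 (N75°W, 26 km): east 26 sin 285° = -25.11, north 26 cos 285° = 6.73
Net displacement: -23.40 east, 5.70 north. Direction back to start is (23.40, -5.70): bearing = atan2(23.40, -5.70) mod 360° = 103.69° ≈ 104°.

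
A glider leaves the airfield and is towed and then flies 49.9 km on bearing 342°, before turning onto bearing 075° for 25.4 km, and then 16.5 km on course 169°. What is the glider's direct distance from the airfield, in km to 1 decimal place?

39.8 km

Leg 1 (342°, 49.9 km): east 49.9 sin 342° = -15.42, north 49.9 cos 342° = 47.46
Leg 2 (075°, 25.4 km): east 25.4 sin 75° = 24.53, north 25.4 cos 75° = 6.57
Leg 3 (169°, 16.5 km): east 16.5 sin 169° = 3.15, north 16.5 cos 169° = -16.20
Net: 12.26 east, 37.83 north. Distance = √((12.26)² + (37.83)²) = 39.773 km.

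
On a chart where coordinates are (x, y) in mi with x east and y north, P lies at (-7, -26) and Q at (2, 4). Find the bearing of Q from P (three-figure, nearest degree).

Δeast = 2 − -7 = 9.00; Δnorth = 4 − -26 = 30.00.
Bearing = atan2(Δeast, Δnorth) mod 360° = 16.70° ≈ 017°.

017°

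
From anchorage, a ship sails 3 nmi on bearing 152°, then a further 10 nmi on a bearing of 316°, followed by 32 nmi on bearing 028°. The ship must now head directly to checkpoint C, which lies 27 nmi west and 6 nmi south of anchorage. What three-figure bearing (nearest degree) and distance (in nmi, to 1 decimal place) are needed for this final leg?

223°, 53.3 nmi

Leg 1 (152°, 3 nmi): east 3 sin 152° = 1.41, north 3 cos 152° = -2.65
Leg 2 (316°, 10 nmi): east 10 sin 316° = -6.95, north 10 cos 316° = 7.19
Leg 3 (028°, 32 nmi): east 32 sin 28° = 15.02, north 32 cos 28° = 28.25
Current position: (9.48, 32.80). Target: (-27, -6). Remaining: Δeast = -36.48, Δnorth = -38.80.
Bearing = atan2(-36.48, -38.80) mod 360° = 223.24°; distance = √((-36.48)² + (-38.80)²) = 53.259 nmi.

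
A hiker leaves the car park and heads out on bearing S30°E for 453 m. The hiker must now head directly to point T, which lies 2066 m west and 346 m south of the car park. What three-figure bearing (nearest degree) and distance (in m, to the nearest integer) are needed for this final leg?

Leg 1 (S30°E, 453 m): east 453 sin 150° = 226.50, north 453 cos 150° = -392.31
Current position: (226.50, -392.31). Target: (-2066, -346). Remaining: Δeast = -2292.50, Δnorth = 46.31.
Bearing = atan2(-2292.50, 46.31) mod 360° = 271.16°; distance = √((-2292.50)² + (46.31)²) = 2292.968 m.

271°, 2293 m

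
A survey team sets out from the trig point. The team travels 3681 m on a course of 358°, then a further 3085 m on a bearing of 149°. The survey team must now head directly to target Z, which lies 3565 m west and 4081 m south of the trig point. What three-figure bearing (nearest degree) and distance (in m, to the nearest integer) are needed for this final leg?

Leg 1 (358°, 3681 m): east 3681 sin 358° = -128.47, north 3681 cos 358° = 3678.76
Leg 2 (149°, 3085 m): east 3085 sin 149° = 1588.89, north 3085 cos 149° = -2644.36
Current position: (1460.43, 1034.40). Target: (-3565, -4081). Remaining: Δeast = -5025.43, Δnorth = -5115.40.
Bearing = atan2(-5025.43, -5115.40) mod 360° = 224.49°; distance = √((-5025.43)² + (-5115.40)²) = 7170.928 m.

224°, 7171 m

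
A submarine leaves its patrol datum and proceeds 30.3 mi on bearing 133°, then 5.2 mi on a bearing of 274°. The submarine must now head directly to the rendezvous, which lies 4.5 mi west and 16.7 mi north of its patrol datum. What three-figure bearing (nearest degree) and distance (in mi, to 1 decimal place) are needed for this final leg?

330°, 42.8 mi

Leg 1 (133°, 30.3 mi): east 30.3 sin 133° = 22.16, north 30.3 cos 133° = -20.66
Leg 2 (274°, 5.2 mi): east 5.2 sin 274° = -5.19, north 5.2 cos 274° = 0.36
Current position: (16.97, -20.30). Target: (-4.5, 16.7). Remaining: Δeast = -21.47, Δnorth = 37.00.
Bearing = atan2(-21.47, 37.00) mod 360° = 329.87°; distance = √((-21.47)² + (37.00)²) = 42.781 mi.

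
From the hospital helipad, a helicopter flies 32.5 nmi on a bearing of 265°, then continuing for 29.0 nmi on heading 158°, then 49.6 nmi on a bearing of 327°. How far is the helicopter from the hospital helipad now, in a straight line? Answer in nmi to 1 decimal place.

Leg 1 (265°, 32.5 nmi): east 32.5 sin 265° = -32.38, north 32.5 cos 265° = -2.83
Leg 2 (158°, 29.0 nmi): east 29.0 sin 158° = 10.86, north 29.0 cos 158° = -26.89
Leg 3 (327°, 49.6 nmi): east 49.6 sin 327° = -27.01, north 49.6 cos 327° = 41.60
Net: -48.53 east, 11.88 north. Distance = √((-48.53)² + (11.88)²) = 49.959 nmi.

50.0 nmi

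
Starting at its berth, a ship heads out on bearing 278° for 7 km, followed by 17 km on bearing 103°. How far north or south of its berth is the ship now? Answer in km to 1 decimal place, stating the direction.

2.8 km south

Leg 1 (278°, 7 km): east 7 sin 278° = -6.93, north 7 cos 278° = 0.97
Leg 2 (103°, 17 km): east 17 sin 103° = 16.56, north 17 cos 103° = -3.82
Net north component: -2.85 km.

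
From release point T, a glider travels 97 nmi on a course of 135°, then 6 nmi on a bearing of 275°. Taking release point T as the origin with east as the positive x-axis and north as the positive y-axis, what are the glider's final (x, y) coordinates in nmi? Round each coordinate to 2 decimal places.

Leg 1 (135°, 97 nmi): east 97 sin 135° = 68.59, north 97 cos 135° = -68.59
Leg 2 (275°, 6 nmi): east 6 sin 275° = -5.98, north 6 cos 275° = 0.52
Summing: 62.61 nmi east, -68.07 nmi north → (62.61, -68.07).

(62.61, -68.07)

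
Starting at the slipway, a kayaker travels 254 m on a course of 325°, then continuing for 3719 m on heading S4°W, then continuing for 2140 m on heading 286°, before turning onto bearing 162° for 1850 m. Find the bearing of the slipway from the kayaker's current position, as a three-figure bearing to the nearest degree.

Leg 1 (325°, 254 m): east 254 sin 325° = -145.69, north 254 cos 325° = 208.06
Leg 2 (S4°W, 3719 m): east 3719 sin 184° = -259.42, north 3719 cos 184° = -3709.94
Leg 3 (286°, 2140 m): east 2140 sin 286° = -2057.10, north 2140 cos 286° = 589.86
Leg 4 (162°, 1850 m): east 1850 sin 162° = 571.68, north 1850 cos 162° = -1759.45
Net displacement: -1890.53 east, -4671.47 north. Direction back to start is (1890.53, 4671.47): bearing = atan2(1890.53, 4671.47) mod 360° = 22.03° ≈ 022°.

022°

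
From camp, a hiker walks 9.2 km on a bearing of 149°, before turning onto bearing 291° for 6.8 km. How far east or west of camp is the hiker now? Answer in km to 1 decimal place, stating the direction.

Leg 1 (149°, 9.2 km): east 9.2 sin 149° = 4.74, north 9.2 cos 149° = -7.89
Leg 2 (291°, 6.8 km): east 6.8 sin 291° = -6.35, north 6.8 cos 291° = 2.44
Net east component: -1.61 km.

1.6 km west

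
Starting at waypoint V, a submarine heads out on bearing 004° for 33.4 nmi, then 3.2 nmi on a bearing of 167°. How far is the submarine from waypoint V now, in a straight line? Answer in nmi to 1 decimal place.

30.4 nmi

Leg 1 (004°, 33.4 nmi): east 33.4 sin 4° = 2.33, north 33.4 cos 4° = 33.32
Leg 2 (167°, 3.2 nmi): east 3.2 sin 167° = 0.72, north 3.2 cos 167° = -3.12
Net: 3.05 east, 30.20 north. Distance = √((3.05)² + (30.20)²) = 30.354 nmi.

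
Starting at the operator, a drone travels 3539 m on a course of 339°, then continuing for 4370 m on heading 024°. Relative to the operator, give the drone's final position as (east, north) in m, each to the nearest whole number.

(509, 7296)

Leg 1 (339°, 3539 m): east 3539 sin 339° = -1268.26, north 3539 cos 339° = 3303.94
Leg 2 (024°, 4370 m): east 4370 sin 24° = 1777.44, north 4370 cos 24° = 3992.19
Summing: 509.17 m east, 7296.13 m north → (509, 7296).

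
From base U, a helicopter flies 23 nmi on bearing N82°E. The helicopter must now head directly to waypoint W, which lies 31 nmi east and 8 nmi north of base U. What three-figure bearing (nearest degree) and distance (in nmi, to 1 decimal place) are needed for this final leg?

Leg 1 (N82°E, 23 nmi): east 23 sin 82° = 22.78, north 23 cos 82° = 3.20
Current position: (22.78, 3.20). Target: (31, 8). Remaining: Δeast = 8.22, Δnorth = 4.80.
Bearing = atan2(8.22, 4.80) mod 360° = 59.73°; distance = √((8.22)² + (4.80)²) = 9.522 nmi.

060°, 9.5 nmi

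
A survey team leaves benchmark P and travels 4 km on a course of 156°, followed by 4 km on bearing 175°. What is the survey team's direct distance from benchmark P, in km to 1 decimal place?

7.9 km

Leg 1 (156°, 4 km): east 4 sin 156° = 1.63, north 4 cos 156° = -3.65
Leg 2 (175°, 4 km): east 4 sin 175° = 0.35, north 4 cos 175° = -3.98
Net: 1.98 east, -7.64 north. Distance = √((1.98)² + (-7.64)²) = 7.890 km.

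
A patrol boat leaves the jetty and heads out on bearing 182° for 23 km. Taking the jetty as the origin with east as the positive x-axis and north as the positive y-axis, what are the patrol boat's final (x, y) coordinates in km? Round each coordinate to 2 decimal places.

Leg 1 (182°, 23 km): east 23 sin 182° = -0.80, north 23 cos 182° = -22.99
Summing: -0.80 km east, -22.99 km north → (-0.80, -22.99).

(-0.80, -22.99)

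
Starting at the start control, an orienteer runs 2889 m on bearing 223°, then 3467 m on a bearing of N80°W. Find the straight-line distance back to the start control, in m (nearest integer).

5593 m

Leg 1 (223°, 2889 m): east 2889 sin 223° = -1970.29, north 2889 cos 223° = -2112.88
Leg 2 (N80°W, 3467 m): east 3467 sin 280° = -3414.33, north 3467 cos 280° = 602.04
Net: -5384.62 east, -1510.84 north. Distance = √((-5384.62)² + (-1510.84)²) = 5592.566 m.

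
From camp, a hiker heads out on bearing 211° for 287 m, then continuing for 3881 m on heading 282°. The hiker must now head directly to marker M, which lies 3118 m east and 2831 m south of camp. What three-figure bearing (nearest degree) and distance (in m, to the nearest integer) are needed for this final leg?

116°, 7834 m

Leg 1 (211°, 287 m): east 287 sin 211° = -147.82, north 287 cos 211° = -246.01
Leg 2 (282°, 3881 m): east 3881 sin 282° = -3796.19, north 3881 cos 282° = 806.91
Current position: (-3944.01, 560.90). Target: (3118, -2831). Remaining: Δeast = 7062.01, Δnorth = -3391.90.
Bearing = atan2(7062.01, -3391.90) mod 360° = 115.66°; distance = √((7062.01)² + (-3391.90)²) = 7834.342 m.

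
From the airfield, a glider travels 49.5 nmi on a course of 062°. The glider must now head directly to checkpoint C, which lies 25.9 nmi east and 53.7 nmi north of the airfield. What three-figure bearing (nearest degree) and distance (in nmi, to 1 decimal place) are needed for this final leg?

330°, 35.3 nmi

Leg 1 (062°, 49.5 nmi): east 49.5 sin 62° = 43.71, north 49.5 cos 62° = 23.24
Current position: (43.71, 23.24). Target: (25.9, 53.7). Remaining: Δeast = -17.81, Δnorth = 30.46.
Bearing = atan2(-17.81, 30.46) mod 360° = 329.69°; distance = √((-17.81)² + (30.46)²) = 35.284 nmi.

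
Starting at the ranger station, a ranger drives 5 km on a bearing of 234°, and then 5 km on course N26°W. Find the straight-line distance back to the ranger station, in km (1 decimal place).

6.4 km

Leg 1 (234°, 5 km): east 5 sin 234° = -4.05, north 5 cos 234° = -2.94
Leg 2 (N26°W, 5 km): east 5 sin 334° = -2.19, north 5 cos 334° = 4.49
Net: -6.24 east, 1.56 north. Distance = √((-6.24)² + (1.56)²) = 6.428 km.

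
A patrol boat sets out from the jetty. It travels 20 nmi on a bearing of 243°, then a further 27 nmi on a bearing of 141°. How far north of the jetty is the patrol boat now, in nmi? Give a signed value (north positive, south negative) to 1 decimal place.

-30.1 nmi

Leg 1 (243°, 20 nmi): east 20 sin 243° = -17.82, north 20 cos 243° = -9.08
Leg 2 (141°, 27 nmi): east 27 sin 141° = 16.99, north 27 cos 141° = -20.98
Net north component: -30.06 nmi.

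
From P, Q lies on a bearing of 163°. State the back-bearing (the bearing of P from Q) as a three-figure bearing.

Back-bearing = 163° + 180° = 343°.

343°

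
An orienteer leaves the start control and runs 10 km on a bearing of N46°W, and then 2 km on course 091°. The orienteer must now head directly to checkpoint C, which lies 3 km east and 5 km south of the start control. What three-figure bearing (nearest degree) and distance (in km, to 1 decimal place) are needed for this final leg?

145°, 14.5 km

Leg 1 (N46°W, 10 km): east 10 sin 314° = -7.19, north 10 cos 314° = 6.95
Leg 2 (091°, 2 km): east 2 sin 91° = 2.00, north 2 cos 91° = -0.03
Current position: (-5.19, 6.91). Target: (3, -5). Remaining: Δeast = 8.19, Δnorth = -11.91.
Bearing = atan2(8.19, -11.91) mod 360° = 145.48°; distance = √((8.19)² + (-11.91)²) = 14.458 km.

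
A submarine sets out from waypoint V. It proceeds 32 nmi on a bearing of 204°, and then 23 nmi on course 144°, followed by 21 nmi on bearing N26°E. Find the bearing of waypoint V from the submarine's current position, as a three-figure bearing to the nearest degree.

341°

Leg 1 (204°, 32 nmi): east 32 sin 204° = -13.02, north 32 cos 204° = -29.23
Leg 2 (144°, 23 nmi): east 23 sin 144° = 13.52, north 23 cos 144° = -18.61
Leg 3 (N26°E, 21 nmi): east 21 sin 26° = 9.21, north 21 cos 26° = 18.87
Net displacement: 9.71 east, -28.97 north. Direction back to start is (-9.71, 28.97): bearing = atan2(-9.71, 28.97) mod 360° = 341.47° ≈ 341°.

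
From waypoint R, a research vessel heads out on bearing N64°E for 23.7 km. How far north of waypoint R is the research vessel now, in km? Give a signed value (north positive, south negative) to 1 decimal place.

10.4 km

Leg 1 (N64°E, 23.7 km): east 23.7 sin 64° = 21.30, north 23.7 cos 64° = 10.39
Net north component: 10.39 km.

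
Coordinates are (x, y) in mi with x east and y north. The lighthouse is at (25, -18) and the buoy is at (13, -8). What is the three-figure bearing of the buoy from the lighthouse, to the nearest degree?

310°

Δeast = 13 − 25 = -12.00; Δnorth = -8 − -18 = 10.00.
Bearing = atan2(Δeast, Δnorth) mod 360° = 309.81° ≈ 310°.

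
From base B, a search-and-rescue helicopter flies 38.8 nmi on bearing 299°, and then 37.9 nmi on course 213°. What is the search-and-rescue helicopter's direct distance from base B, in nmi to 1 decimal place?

Leg 1 (299°, 38.8 nmi): east 38.8 sin 299° = -33.94, north 38.8 cos 299° = 18.81
Leg 2 (213°, 37.9 nmi): east 37.9 sin 213° = -20.64, north 37.9 cos 213° = -31.79
Net: -54.58 east, -12.98 north. Distance = √((-54.58)² + (-12.98)²) = 56.098 nmi.

56.1 nmi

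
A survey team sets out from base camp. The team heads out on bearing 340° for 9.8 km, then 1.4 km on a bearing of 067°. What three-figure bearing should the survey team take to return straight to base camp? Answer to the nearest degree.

Leg 1 (340°, 9.8 km): east 9.8 sin 340° = -3.35, north 9.8 cos 340° = 9.21
Leg 2 (067°, 1.4 km): east 1.4 sin 67° = 1.29, north 1.4 cos 67° = 0.55
Net displacement: -2.06 east, 9.76 north. Direction back to start is (2.06, -9.76): bearing = atan2(2.06, -9.76) mod 360° = 168.06° ≈ 168°.

168°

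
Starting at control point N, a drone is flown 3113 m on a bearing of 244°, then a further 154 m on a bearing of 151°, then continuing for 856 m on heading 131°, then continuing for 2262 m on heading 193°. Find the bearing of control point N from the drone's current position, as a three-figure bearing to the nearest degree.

031°

Leg 1 (244°, 3113 m): east 3113 sin 244° = -2797.95, north 3113 cos 244° = -1364.65
Leg 2 (151°, 154 m): east 154 sin 151° = 74.66, north 154 cos 151° = -134.69
Leg 3 (131°, 856 m): east 856 sin 131° = 646.03, north 856 cos 131° = -561.59
Leg 4 (193°, 2262 m): east 2262 sin 193° = -508.84, north 2262 cos 193° = -2204.03
Net displacement: -2586.09 east, -4264.95 north. Direction back to start is (2586.09, 4264.95): bearing = atan2(2586.09, 4264.95) mod 360° = 31.23° ≈ 031°.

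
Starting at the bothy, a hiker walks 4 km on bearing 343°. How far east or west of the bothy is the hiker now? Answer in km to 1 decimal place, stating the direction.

Leg 1 (343°, 4 km): east 4 sin 343° = -1.17, north 4 cos 343° = 3.83
Net east component: -1.17 km.

1.2 km west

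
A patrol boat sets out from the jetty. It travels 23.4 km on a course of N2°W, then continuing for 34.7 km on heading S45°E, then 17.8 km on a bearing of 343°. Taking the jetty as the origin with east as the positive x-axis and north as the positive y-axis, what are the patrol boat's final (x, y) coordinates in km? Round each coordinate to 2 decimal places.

Leg 1 (N2°W, 23.4 km): east 23.4 sin 358° = -0.82, north 23.4 cos 358° = 23.39
Leg 2 (S45°E, 34.7 km): east 34.7 sin 135° = 24.54, north 34.7 cos 135° = -24.54
Leg 3 (343°, 17.8 km): east 17.8 sin 343° = -5.20, north 17.8 cos 343° = 17.02
Summing: 18.52 km east, 15.87 km north → (18.52, 15.87).

(18.52, 15.87)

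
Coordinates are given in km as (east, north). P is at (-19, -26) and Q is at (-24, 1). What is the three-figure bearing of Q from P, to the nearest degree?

350°

Δeast = -24 − -19 = -5.00; Δnorth = 1 − -26 = 27.00.
Bearing = atan2(Δeast, Δnorth) mod 360° = 349.51° ≈ 350°.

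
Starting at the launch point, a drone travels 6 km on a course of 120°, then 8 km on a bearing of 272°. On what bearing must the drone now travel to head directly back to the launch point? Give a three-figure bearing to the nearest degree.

046°

Leg 1 (120°, 6 km): east 6 sin 120° = 5.20, north 6 cos 120° = -3.00
Leg 2 (272°, 8 km): east 8 sin 272° = -8.00, north 8 cos 272° = 0.28
Net displacement: -2.80 east, -2.72 north. Direction back to start is (2.80, 2.72): bearing = atan2(2.80, 2.72) mod 360° = 45.81° ≈ 046°.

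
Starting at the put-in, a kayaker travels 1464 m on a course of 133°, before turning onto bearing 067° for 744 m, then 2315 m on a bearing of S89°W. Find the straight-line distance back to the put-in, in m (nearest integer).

934 m

Leg 1 (133°, 1464 m): east 1464 sin 133° = 1070.70, north 1464 cos 133° = -998.45
Leg 2 (067°, 744 m): east 744 sin 67° = 684.86, north 744 cos 67° = 290.70
Leg 3 (S89°W, 2315 m): east 2315 sin 269° = -2314.65, north 2315 cos 269° = -40.40
Net: -559.09 east, -748.14 north. Distance = √((-559.09)² + (-748.14)²) = 933.971 m.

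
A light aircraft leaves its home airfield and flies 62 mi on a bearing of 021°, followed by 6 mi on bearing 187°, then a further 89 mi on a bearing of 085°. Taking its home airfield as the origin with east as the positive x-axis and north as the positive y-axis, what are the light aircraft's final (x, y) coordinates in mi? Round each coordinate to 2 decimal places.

Leg 1 (021°, 62 mi): east 62 sin 21° = 22.22, north 62 cos 21° = 57.88
Leg 2 (187°, 6 mi): east 6 sin 187° = -0.73, north 6 cos 187° = -5.96
Leg 3 (085°, 89 mi): east 89 sin 85° = 88.66, north 89 cos 85° = 7.76
Summing: 110.15 mi east, 59.68 mi north → (110.15, 59.68).

(110.15, 59.68)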